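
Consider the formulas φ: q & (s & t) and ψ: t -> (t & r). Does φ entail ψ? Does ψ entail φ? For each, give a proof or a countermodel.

(→) This fails. Under q = T, t = T, s = T, r = F, the left side is true but the right side is false.

(←) This fails. Under q = F, t = F, s = F, r = F, the left side is false but the right side is true.

Both directions fail.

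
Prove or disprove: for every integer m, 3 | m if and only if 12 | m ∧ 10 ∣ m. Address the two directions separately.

Not equivalent: only (⇐) holds.

(⇒) This fails: take m = 3. Certainly 3 ∣ 3, but 12 ∤ 3.

(⇐) Suppose 12 ∣ m and 10 ∣ m. Any common multiple of 12 and 10 is a multiple of their lcm; here lcm(12, 10) = 12·10/gcd(12, 10) = 120/2 = 60, so 60 ∣ m. Since 3 ∣ 60, it follows that 3 ∣ m.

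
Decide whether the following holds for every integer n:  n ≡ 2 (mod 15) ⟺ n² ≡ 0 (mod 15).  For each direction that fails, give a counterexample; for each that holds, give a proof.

Neither implication holds.

Forward direction. This fails: take n = 2. Then 2 ≡ 2 (mod 15), but 2² = 4 ≡ 4 (mod 15), not 0.

Converse. This fails: take n = 0. Then 0² = 0 ≡ 0 (mod 15), yet 0 ≡ 0 (mod 15), not 2.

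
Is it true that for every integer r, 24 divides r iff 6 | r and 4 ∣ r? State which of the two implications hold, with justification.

Only the forward implication holds.

(←) This fails: take r = 12. Both 6 ∣ 12 and 4 ∣ 12, yet 12 is not a multiple of 24 (since 12 = 0·24 + 12), so 24 ∤ 12.

(→) If 24 ∣ r, write r = 24q. Since 24 = 4·6, r = 6·(4q), so 6 ∣ r; and since 24 = 6·4, r = 4·(6q), so 4 ∣ r.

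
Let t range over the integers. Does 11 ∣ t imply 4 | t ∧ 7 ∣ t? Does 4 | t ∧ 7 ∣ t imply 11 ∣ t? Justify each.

(→) This fails: take t = 11. Certainly 11 ∣ 11, but 4 ∤ 11.

(←) This fails: take t = 28. Both 4 ∣ 28 and 7 ∣ 28, yet 28 is not a multiple of 11 (since 28 = 2·11 + 6), so 11 ∤ 28.

Both directions fail.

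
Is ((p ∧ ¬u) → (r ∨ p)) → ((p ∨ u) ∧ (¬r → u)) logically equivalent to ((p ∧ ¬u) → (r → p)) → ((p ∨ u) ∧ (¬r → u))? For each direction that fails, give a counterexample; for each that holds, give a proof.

Forward direction. Assume the antecedent. If u is true, the consequent reduces to true regardless of the other variables. If u is false, the antecedent forces (p = T, r = T, u = F), and the consequent holds there. Either way the consequent holds.

Converse. Assume the antecedent. If u is true, the consequent reduces to true regardless of the other variables. If u is false, the antecedent forces (p = T, r = T, u = F), and the consequent holds there. Either way the consequent holds.

Equivalent; both directions hold.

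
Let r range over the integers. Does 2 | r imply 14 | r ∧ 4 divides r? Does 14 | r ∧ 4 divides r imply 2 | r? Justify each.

Converse. Suppose 14 ∣ r and 4 ∣ r. Any common multiple of 14 and 4 is a multiple of their lcm; here lcm(14, 4) = 14·4/gcd(14, 4) = 56/2 = 28, so 28 ∣ r. Since 2 ∣ 28, it follows that 2 ∣ r.

Forward direction. This fails: take r = 2. Certainly 2 ∣ 2, but 14 ∤ 2.

(⇒) fails; (⇐) holds.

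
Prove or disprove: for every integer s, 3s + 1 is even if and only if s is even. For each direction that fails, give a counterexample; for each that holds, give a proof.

Forward direction. This fails: s = 5 gives 3s + 1 = 16, which is even, but 5 is odd, not even.

Converse. This also fails: s = 4 is even, but 3s + 1 = 13 is odd, not even.

Neither direction holds.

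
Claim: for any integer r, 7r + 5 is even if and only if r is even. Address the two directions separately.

(⇒) fails and (⇐) fails.

(→) This fails: r = 3 gives 7r + 5 = 26, which is even, but 3 is odd, not even.

(←) This also fails: r = 2 is even, but 7r + 5 = 19 is odd, not even.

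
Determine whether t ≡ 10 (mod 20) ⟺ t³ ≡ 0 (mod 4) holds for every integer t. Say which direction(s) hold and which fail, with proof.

[⇒] Suppose t ≡ 10 (mod 20). Then t³ ≡ 10³ = 1000 (mod 20), and since 4 ∣ 20, also t³ ≡ 0 (mod 4).

[⇐] This fails: take t = 0. Then 0³ = 0 ≡ 0 (mod 4), yet 0 ≡ 0 (mod 20), not 10.

Only the forward implication holds.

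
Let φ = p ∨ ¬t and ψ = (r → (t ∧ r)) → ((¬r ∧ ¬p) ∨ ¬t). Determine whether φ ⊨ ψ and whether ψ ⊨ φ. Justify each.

Neither implication holds.

Forward direction. This fails. Under r = F, t = T, p = T, the left side is true but the right side is false.

Converse. This fails. Under r = F, t = T, p = F, the left side is false but the right side is true.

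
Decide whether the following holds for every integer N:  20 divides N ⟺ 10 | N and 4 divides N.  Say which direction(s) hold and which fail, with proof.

[⇒] If 20 ∣ N, write N = 20q. Since 20 = 2·10, N = 10·(2q), so 10 ∣ N; and since 20 = 5·4, N = 4·(5q), so 4 ∣ N.

[⇐] Suppose 10 ∣ N and 4 ∣ N. Any common multiple of 10 and 4 is a multiple of their lcm; here lcm(10, 4) = 10·4/gcd(10, 4) = 40/2 = 20, so 20 ∣ N.

The biconditional holds.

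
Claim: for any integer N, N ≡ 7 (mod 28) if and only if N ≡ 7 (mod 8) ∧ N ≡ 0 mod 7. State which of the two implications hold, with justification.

(⇒) This fails: N = 35 gives 35 ≡ 7 (mod 28) but 35 ≡ 3 (mod 8), so the conjunction on the right does not hold.

(⇐) Conversely, if N ≡ 7 (mod 8) and N ≡ 0 (mod 7), then by the Chinese remainder theorem N ≡ 7 (mod 56). Since 7 ≡ 7 (mod 28) and 28 ∣ 56, we get N ≡ 7 (mod 28).

Only the reverse direction holds.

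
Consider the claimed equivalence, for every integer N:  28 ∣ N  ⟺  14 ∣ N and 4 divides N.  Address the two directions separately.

(⟹) If 28 ∣ N, write N = 28q. Since 28 = 2·14, N = 14·(2q), so 14 ∣ N; and since 28 = 7·4, N = 4·(7q), so 4 ∣ N.

(⟸) Suppose 14 ∣ N and 4 ∣ N. Any common multiple of 14 and 4 is a multiple of their lcm; here lcm(14, 4) = 14·4/gcd(14, 4) = 56/2 = 28, so 28 ∣ N.

Both directions hold; the statement is true.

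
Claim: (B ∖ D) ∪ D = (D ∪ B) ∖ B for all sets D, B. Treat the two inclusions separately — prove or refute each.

The sets are not equal: only the reverse inclusion holds.

Forward inclusion. This inclusion fails. Take D = ∅, B = {1}; then 1 ∈ (B ∖ D) ∪ D but 1 ∉ (D ∪ B) ∖ B.

Reverse inclusion. Let x ∈ (D ∪ B) ∖ B. Then x ∈ D and x ∉ B, from which x ∈ (B ∖ D) ∪ D.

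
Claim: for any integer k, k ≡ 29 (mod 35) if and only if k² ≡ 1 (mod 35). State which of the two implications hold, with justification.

(⇒) holds; (⇐) fails.

(⟸) This fails: take k = 1. Then 1² = 1 ≡ 1 (mod 35), yet 1 ≡ 1 (mod 35), not 29.

(⟹) Suppose k ≡ 29 (mod 35). Write k = 35j + 29. Then (35j + 29)² = 1225j² + 2030j + 841 = 35(35j² + 58j + 24) + 1, so k² ≡ 1 (mod 35).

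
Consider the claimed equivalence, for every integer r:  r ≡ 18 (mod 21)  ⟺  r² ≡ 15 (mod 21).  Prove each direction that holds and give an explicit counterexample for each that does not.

Both directions fail.

Forward direction. This fails: take r = 18. Then 18 ≡ 18 (mod 21), but 18² = 324 ≡ 9 (mod 21), not 15.

Converse. This fails: take r = 6. Then 6² = 36 ≡ 15 (mod 21), yet 6 ≡ 6 (mod 21), not 18.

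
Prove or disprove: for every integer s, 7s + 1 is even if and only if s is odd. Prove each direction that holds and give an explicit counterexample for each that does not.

(→) Suppose 7s + 1 is even. Since 7 is odd, 7s and s have the same parity, so 7s + 1 ≡ s + 1 (mod 2). As 1 is odd, 7s + 1 is even exactly when s is odd. Thus s is odd.

(←) Conversely, suppose s is odd; write s = 2j + 1. Then 7s + 1 = 7·(2j + 1) + 1 = 2·7j + 8, which is even.

Both directions hold; the statement is true.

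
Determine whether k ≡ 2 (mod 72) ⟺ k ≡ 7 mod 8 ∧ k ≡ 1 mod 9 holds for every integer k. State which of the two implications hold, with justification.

[⇒] This fails: k = 2 gives 2 ≡ 2 (mod 72) but 2 ≡ 2 (mod 8), so the conjunction on the right does not hold.

[⇐] This fails: k = 55 satisfies both congruences on the right (55 ≡ 7 mod 8 and 55 ≡ 1 mod 9) yet 55 ≡ 55 (mod 72), not 2.

Neither direction holds.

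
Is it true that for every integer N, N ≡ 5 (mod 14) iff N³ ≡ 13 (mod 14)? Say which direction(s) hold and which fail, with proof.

[⇒] Suppose N ≡ 5 (mod 14). Write N = 14j + 5. Then (14j + 5)³ = 2744j³ + 2940j² + 1050j + 125 = 14(196j³ + 210j² + 75j + 8) + 13, so N³ ≡ 13 (mod 14).

[⇐] This fails: take N = 3. Then 3³ = 27 ≡ 13 (mod 14), yet 3 ≡ 3 (mod 14), not 5.

Only the forward implication holds.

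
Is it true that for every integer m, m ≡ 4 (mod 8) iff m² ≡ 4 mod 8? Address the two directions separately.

(→) This fails: take m = 4. Then 4 ≡ 4 (mod 8), but 4² = 16 ≡ 0 (mod 8), not 4.

(←) This fails: take m = 2. Then 2² = 4 ≡ 4 (mod 8), yet 2 ≡ 2 (mod 8), not 4.

Both directions fail.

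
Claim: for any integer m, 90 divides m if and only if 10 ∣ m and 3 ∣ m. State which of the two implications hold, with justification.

[⇒] If 90 ∣ m, write m = 90q. Since 90 = 9·10, m = 10·(9q), so 10 ∣ m; and since 90 = 30·3, m = 3·(30q), so 3 ∣ m.

[⇐] This fails: take m = 30. Both 10 ∣ 30 and 3 ∣ 30, yet 30 is not a multiple of 90 (since 30 = 0·90 + 30), so 90 ∤ 30.

(⇒) holds; (⇐) fails.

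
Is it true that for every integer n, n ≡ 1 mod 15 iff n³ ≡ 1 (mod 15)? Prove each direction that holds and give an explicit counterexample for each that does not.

Forward direction. Suppose n ≡ 1 mod 15. Write n = 15j + 1. Then (15j + 1)³ = 3375j³ + 675j² + 45j + 1 = 15(225j³ + 45j² + 3j) + 1, so n³ ≡ 1 (mod 15).

Converse. Suppose n³ ≡ 1 (mod 15). The only residue r in {0, …, 14} with r³ ≡ 1 (mod 15) is r = 1, so n ≡ 1 (mod 15).

Both directions hold.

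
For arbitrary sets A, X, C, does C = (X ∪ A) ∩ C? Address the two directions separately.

(⊆) fails; (⊇) holds.

(⊆) This inclusion fails. Take A = ∅, X = ∅, C = {1}; then 1 ∈ C but 1 ∉ (X ∪ A) ∩ C.

(⊇) Let x ∈ (X ∪ A) ∩ C. Then either x ∈ A ∩ C and x ∉ X; or x ∈ X ∩ C and x ∉ A; or x ∈ A ∩ X ∩ C. In each case x ∈ C, so (X ∪ A) ∩ C ⊆ C.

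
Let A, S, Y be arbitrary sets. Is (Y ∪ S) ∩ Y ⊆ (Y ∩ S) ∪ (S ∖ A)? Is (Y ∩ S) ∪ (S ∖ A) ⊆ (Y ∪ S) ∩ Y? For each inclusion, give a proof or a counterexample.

Both inclusions fail.

Forward inclusion. This inclusion fails. Take A = ∅, S = ∅, Y = {1}; then 1 ∈ (Y ∪ S) ∩ Y but 1 ∉ (Y ∩ S) ∪ (S ∖ A).

Reverse inclusion. This inclusion fails. Take A = ∅, S = {1}, Y = ∅; then 1 ∈ (Y ∩ S) ∪ (S ∖ A) but 1 ∉ (Y ∪ S) ∩ Y.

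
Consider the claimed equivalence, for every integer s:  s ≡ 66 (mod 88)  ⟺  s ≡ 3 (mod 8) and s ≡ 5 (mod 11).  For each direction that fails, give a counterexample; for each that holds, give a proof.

(⇒) fails and (⇐) fails.

(⇒) This fails: s = 66 gives 66 ≡ 66 (mod 88) but 66 ≡ 2 (mod 8), so the conjunction on the right does not hold.

(⇐) This fails: s = 27 satisfies both congruences on the right (27 ≡ 3 mod 8 and 27 ≡ 5 mod 11) yet 27 ≡ 27 (mod 88), not 66.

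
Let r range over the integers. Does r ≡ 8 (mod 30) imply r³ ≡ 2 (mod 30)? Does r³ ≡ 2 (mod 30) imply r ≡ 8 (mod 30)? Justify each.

Forward direction. Suppose r ≡ 8 (mod 30). Write r = 30j + 8. Then (30j + 8)³ = 27000j³ + 21600j² + 5760j + 512 = 30(900j³ + 720j² + 192j + 17) + 2, so r³ ≡ 2 (mod 30).

Converse. Suppose r³ ≡ 2 (mod 30). The only residue r in {0, …, 29} with r³ ≡ 2 (mod 30) is r = 8, so r ≡ 8 (mod 30).

Both directions hold.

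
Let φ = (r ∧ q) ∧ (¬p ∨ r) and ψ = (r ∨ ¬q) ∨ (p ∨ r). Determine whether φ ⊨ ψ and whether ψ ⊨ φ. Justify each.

(⇒) holds; (⇐) fails.

[⇒] Assume the antecedent. If r is true, (r ∨ ¬q) ∨ (p ∨ r) reduces to true regardless of the other variables. If r is false, the antecedent cannot hold. Either way (r ∨ ¬q) ∨ (p ∨ r) holds.

[⇐] This fails. Under r = F, q = F, p = F, the left side is false but the right side is true.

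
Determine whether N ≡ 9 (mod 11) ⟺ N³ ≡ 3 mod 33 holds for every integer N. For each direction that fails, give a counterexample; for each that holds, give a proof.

Only the converse holds.

(⟸) The residues r modulo 33 with r³ ≡ 3 (mod 33) are exactly {9}, and each is ≡ 9 (mod 11).

(⟹) This fails: take N = 20. Then 20 ≡ 9 (mod 11), but 20³ = 8000 ≡ 14 (mod 33), not 3.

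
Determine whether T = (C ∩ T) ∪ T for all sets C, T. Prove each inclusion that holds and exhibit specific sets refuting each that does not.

(⟸) Let x ∈ (C ∩ T) ∪ T. Then either x ∈ T and x ∉ C; or x ∈ C ∩ T. In each case x ∈ T, so (C ∩ T) ∪ T ⊆ T.

(⟹) Let x ∈ T. Then either x ∈ T and x ∉ C; or x ∈ C ∩ T. In each case x ∈ (C ∩ T) ∪ T, so T ⊆ (C ∩ T) ∪ T.

The two sets are equal.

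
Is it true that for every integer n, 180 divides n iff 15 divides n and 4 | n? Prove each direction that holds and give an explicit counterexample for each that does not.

Only the forward implication holds.

Forward direction. If 180 ∣ n, write n = 180q. Since 180 = 12·15, n = 15·(12q), so 15 ∣ n; and since 180 = 45·4, n = 4·(45q), so 4 ∣ n.

Converse. This fails: take n = 60. Both 15 ∣ 60 and 4 ∣ 60, yet 60 is not a multiple of 180 (since 60 = 0·180 + 60), so 180 ∤ 60.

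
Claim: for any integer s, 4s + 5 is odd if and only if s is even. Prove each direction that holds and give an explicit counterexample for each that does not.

(⇒) fails; (⇐) holds.

(←) Suppose s is even. Since 4 is even, 4s is even for every s, so 4s + 5 has the same parity as 5, which is odd. Hence 4s + 5 is odd.

(→) This fails: take s = 5. Then 4s + 5 = 25, which is odd, yet s = 5 is odd, not even.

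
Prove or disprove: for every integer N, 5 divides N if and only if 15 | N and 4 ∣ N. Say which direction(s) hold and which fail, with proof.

Not equivalent: only (⇐) holds.

(⟹) This fails: take N = 5. Certainly 5 ∣ 5, but 15 ∤ 5.

(⟸) Suppose 15 ∣ N and 4 ∣ N. Any common multiple of 15 and 4 is a multiple of their lcm; here gcd(15, 4) = 1, so lcm(15, 4) = 15·4 = 60, so 60 ∣ N. Since 5 ∣ 60, it follows that 5 ∣ N.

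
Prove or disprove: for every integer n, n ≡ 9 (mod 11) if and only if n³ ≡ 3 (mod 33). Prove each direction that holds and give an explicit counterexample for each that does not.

Converse. The residues r modulo 33 with r³ ≡ 3 (mod 33) are exactly {9}, and each is ≡ 9 (mod 11).

Forward direction. This fails: take n = 20. Then 20 ≡ 9 (mod 11), but 20³ = 8000 ≡ 14 (mod 33), not 3.

Only the converse holds.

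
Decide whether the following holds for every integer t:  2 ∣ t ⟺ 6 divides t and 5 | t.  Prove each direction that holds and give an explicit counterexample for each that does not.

Forward direction. This fails: take t = 2. Certainly 2 ∣ 2, but 6 ∤ 2.

Converse. Suppose 6 ∣ t and 5 ∣ t. Any common multiple of 6 and 5 is a multiple of their lcm; here gcd(6, 5) = 1, so lcm(6, 5) = 6·5 = 30, so 30 ∣ t. Since 2 ∣ 30, it follows that 2 ∣ t.

The forward direction fails; the converse holds.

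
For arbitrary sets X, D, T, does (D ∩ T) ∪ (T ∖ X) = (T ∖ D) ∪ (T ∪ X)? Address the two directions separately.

Forward inclusion. Let x ∈ (D ∩ T) ∪ (T ∖ X). Then either x ∈ T and x ∉ X, D; or x ∈ D ∩ T and x ∉ X; or x ∈ X ∩ D ∩ T. In each case x ∈ (T ∖ D) ∪ (T ∪ X), so (D ∩ T) ∪ (T ∖ X) ⊆ (T ∖ D) ∪ (T ∪ X).

Reverse inclusion. This inclusion fails. Take X = {1}, D = ∅, T = ∅; then 1 ∈ (T ∖ D) ∪ (T ∪ X) but 1 ∉ (D ∩ T) ∪ (T ∖ X).

The sets are not equal: only the forward inclusion holds.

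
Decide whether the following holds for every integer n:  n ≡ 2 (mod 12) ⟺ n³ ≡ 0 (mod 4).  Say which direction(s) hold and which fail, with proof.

Only the forward direction holds.

(⇒) Suppose n ≡ 2 (mod 12). Then n³ ≡ 2³ = 8 (mod 12), and since 4 ∣ 12, also n³ ≡ 0 (mod 4).

(⇐) This fails: take n = 0. Then 0³ = 0 ≡ 0 (mod 4), yet 0 ≡ 0 (mod 12), not 2.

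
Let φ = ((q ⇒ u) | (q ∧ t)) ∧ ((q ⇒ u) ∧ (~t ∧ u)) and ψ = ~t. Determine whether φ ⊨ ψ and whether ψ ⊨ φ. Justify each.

(⇒) holds; (⇐) fails.

[⇒] Assume the antecedent. If u is true, the antecedent forces (u = T, q = F, t = F) or (u = T, q = T, t = F), and ~t holds there. If u is false, the antecedent cannot hold. Either way ~t holds.

[⇐] This fails. Under u = F, q = F, t = F, the left side is false but the right side is true.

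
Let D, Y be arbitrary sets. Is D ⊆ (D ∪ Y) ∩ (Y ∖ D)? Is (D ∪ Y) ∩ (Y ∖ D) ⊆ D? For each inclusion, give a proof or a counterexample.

(⟹) This inclusion fails. Take D = {1}, Y = ∅; then 1 ∈ D but 1 ∉ (D ∪ Y) ∩ (Y ∖ D).

(⟸) This inclusion fails. Take D = ∅, Y = {1}; then 1 ∈ (D ∪ Y) ∩ (Y ∖ D) but 1 ∉ D.

Neither inclusion holds.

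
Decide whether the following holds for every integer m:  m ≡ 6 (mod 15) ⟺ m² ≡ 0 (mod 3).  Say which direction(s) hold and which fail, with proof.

(⟹) Suppose m ≡ 6 (mod 15). Then m² ≡ 6² = 36 (mod 15), and since 3 ∣ 15, also m² ≡ 0 (mod 3).

(⟸) This fails: take m = 0. Then 0² = 0 ≡ 0 (mod 3), yet 0 ≡ 0 (mod 15), not 6.

Only the forward implication holds.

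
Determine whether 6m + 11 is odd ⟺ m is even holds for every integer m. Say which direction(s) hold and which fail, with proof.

The forward direction fails; the converse holds.

(⇒) This fails: take m = 5. Then 6m + 11 = 41, which is odd, yet m = 5 is odd, not even.

(⇐) Suppose m is even. Since 6 is even, 6m is even for every m, so 6m + 11 has the same parity as 11, which is odd. Hence 6m + 11 is odd.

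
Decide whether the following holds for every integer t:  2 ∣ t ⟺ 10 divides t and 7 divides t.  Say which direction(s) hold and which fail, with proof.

Not equivalent: only (⇐) holds.

Forward direction. This fails: take t = 2. Certainly 2 ∣ 2, but 10 ∤ 2.

Converse. Suppose 10 ∣ t and 7 ∣ t. Any common multiple of 10 and 7 is a multiple of their lcm; here gcd(10, 7) = 1, so lcm(10, 7) = 10·7 = 70, so 70 ∣ t. Since 2 ∣ 70, it follows that 2 ∣ t.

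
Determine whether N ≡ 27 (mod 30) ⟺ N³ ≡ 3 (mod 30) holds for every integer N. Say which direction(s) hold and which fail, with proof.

(→) Suppose N ≡ 27 (mod 30). Write N = 30j + 27. Then (30j + 27)³ = 27000j³ + 72900j² + 65610j + 19683 = 30(900j³ + 2430j² + 2187j + 656) + 3, so N³ ≡ 3 (mod 30).

(←) Conversely, suppose N³ ≡ 3 (mod 30). The only residue r in {0, …, 29} with r³ ≡ 3 (mod 30) is r = 27, so N ≡ 27 (mod 30).

Equivalent; both directions hold.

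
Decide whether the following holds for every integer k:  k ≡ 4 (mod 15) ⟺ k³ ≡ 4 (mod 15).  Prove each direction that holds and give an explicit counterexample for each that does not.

(←) Suppose k³ ≡ 4 (mod 15). The only residue r in {0, …, 14} with r³ ≡ 4 (mod 15) is r = 4, so k ≡ 4 (mod 15).

(→) Suppose k ≡ 4 (mod 15). Write k = 15j + 4. Then (15j + 4)³ = 3375j³ + 2700j² + 720j + 64 = 15(225j³ + 180j² + 48j + 4) + 4, so k³ ≡ 4 (mod 15).

Both directions hold; the statement is true.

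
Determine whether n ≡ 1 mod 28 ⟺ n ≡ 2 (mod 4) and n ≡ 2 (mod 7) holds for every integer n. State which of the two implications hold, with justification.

(→) This fails: n = 1 gives 1 ≡ 1 (mod 28) but 1 ≡ 1 (mod 4), so the conjunction on the right does not hold.

(←) This fails: n = 2 satisfies both congruences on the right (2 ≡ 2 mod 4 and 2 ≡ 2 mod 7) yet 2 ≡ 2 (mod 28), not 1.

(⇒) fails and (⇐) fails.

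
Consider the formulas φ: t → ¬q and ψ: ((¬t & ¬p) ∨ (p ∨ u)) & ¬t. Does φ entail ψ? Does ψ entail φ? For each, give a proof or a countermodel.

(⟹) This fails. Under q = F, u = F, t = T, p = F, the left side is true but the right side is false.

(⟸) Assume the antecedent. If t is true, the antecedent cannot hold. If t is false, t → ¬q reduces to true regardless of the other variables. Either way t → ¬q holds.

The forward direction fails; the converse holds.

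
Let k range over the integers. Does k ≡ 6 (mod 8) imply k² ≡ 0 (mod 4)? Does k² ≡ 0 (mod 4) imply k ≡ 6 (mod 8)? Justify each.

(⇒) holds; (⇐) fails.

Forward direction. Suppose k ≡ 6 (mod 8). Then k² ≡ 6² = 36 (mod 8), and since 4 ∣ 8, also k² ≡ 0 (mod 4).

Converse. This fails: take k = 0. Then 0² = 0 ≡ 0 (mod 4), yet 0 ≡ 0 (mod 8), not 6.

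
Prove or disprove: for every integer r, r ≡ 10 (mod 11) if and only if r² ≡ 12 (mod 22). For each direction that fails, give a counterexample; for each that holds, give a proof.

Neither direction holds.

(→) This fails: take r = 21. Then 21 ≡ 10 (mod 11), but 21² = 441 ≡ 1 (mod 22), not 12.

(←) This fails: take r = 12. Then 12² = 144 ≡ 12 (mod 22), yet 12 ≡ 1 (mod 11), not 10.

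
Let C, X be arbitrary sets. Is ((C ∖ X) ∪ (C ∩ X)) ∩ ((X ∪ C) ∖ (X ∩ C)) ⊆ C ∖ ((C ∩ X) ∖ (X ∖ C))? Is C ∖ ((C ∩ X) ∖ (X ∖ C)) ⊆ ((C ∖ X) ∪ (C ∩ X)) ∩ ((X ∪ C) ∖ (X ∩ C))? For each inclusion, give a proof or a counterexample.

The two sets are equal.

(⊇) Let x ∈ C ∖ ((C ∩ X) ∖ (X ∖ C)). Then x ∈ C and x ∉ X, from which x ∈ ((C ∖ X) ∪ (C ∩ X)) ∩ ((X ∪ C) ∖ (X ∩ C)).

(⊆) Let x ∈ ((C ∖ X) ∪ (C ∩ X)) ∩ ((X ∪ C) ∖ (X ∩ C)). Then x ∈ C and x ∉ X, from which x ∈ C ∖ ((C ∩ X) ∖ (X ∖ C)).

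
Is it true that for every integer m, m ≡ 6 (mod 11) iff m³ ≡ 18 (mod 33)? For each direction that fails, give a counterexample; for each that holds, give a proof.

(⇐) The residues r modulo 33 with r³ ≡ 18 (mod 33) are exactly {6}, and each is ≡ 6 (mod 11).

(⇒) This fails: take m = 17. Then 17 ≡ 6 (mod 11), but 17³ = 4913 ≡ 29 (mod 33), not 18.

The forward direction fails; the converse holds.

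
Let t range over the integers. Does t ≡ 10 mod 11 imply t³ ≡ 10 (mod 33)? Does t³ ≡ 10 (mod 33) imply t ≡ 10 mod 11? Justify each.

(←) The residues r modulo 33 with r³ ≡ 10 (mod 33) are exactly {10}, and each is ≡ 10 (mod 11).

(→) This fails: take t = 21. Then 21 ≡ 10 (mod 11), but 21³ = 9261 ≡ 21 (mod 33), not 10.

Only the converse holds.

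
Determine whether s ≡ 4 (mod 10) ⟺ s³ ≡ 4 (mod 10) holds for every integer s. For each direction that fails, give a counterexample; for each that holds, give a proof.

Forward direction. Suppose s ≡ 4 (mod 10). Write s = 10j + 4. Then (10j + 4)³ = 1000j³ + 1200j² + 480j + 64 = 10(100j³ + 120j² + 48j + 6) + 4, so s³ ≡ 4 (mod 10).

Converse. For the converse, argue contrapositively. If s ≢ 4 (mod 10), then s is congruent to one of 0, 1, 2, 3, 5, 6, 7, 8, 9 modulo 10, and these give s³ ≡ 0, 1, 8, 7, 5, 6, 3, 2, 9 respectively — never 4.

Equivalent; both directions hold.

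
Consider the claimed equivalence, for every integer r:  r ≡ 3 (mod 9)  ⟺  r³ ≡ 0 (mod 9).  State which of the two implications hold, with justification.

[⇒] Suppose r ≡ 3 (mod 9). Write r = 9j + 3. Then (9j + 3)³ = 729j³ + 729j² + 243j + 27 = 9(81j³ + 81j² + 27j + 3) + 0, so r³ ≡ 0 (mod 9).

[⇐] This fails: take r = 0. Then 0³ = 0 ≡ 0 (mod 9), yet 0 ≡ 0 (mod 9), not 3.

Not equivalent: only (⇒) holds.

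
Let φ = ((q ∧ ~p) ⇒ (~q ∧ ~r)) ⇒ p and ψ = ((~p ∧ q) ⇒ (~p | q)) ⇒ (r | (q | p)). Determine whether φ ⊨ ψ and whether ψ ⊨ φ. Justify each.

Only the forward direction holds.

(→) Assume the antecedent. If p is true, the consequent reduces to true regardless of the other variables. If p is false, the antecedent forces (r = F, p = F, q = T) or (r = T, p = F, q = T), and the consequent holds there. Either way the consequent holds.

(←) This fails. Under r = T, p = F, q = F, the left side is false but the right side is true.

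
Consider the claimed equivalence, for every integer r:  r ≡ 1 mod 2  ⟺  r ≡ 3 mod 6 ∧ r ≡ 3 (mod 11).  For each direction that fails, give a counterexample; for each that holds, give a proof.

(⇒) fails; (⇐) holds.

Converse. If r ≡ 3 (mod 6) and r ≡ 3 (mod 11), then by the Chinese remainder theorem r ≡ 3 (mod 66). Since 3 ≡ 1 (mod 2) and 2 ∣ 66, we get r ≡ 1 (mod 2).

Forward direction. This fails: r = 1 gives 1 ≡ 1 (mod 2) but 1 ≡ 1 (mod 6), so the conjunction on the right does not hold.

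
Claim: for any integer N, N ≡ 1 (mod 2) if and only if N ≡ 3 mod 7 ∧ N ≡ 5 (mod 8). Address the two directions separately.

[⇒] This fails: N = 1 gives 1 ≡ 1 (mod 2) but 1 ≡ 1 (mod 7), so the conjunction on the right does not hold.

[⇐] Conversely, if N ≡ 3 (mod 7) and N ≡ 5 (mod 8), then by the Chinese remainder theorem N ≡ 45 (mod 56). Since 45 ≡ 1 (mod 2) and 2 ∣ 56, we get N ≡ 1 (mod 2).

The forward direction fails; the converse holds.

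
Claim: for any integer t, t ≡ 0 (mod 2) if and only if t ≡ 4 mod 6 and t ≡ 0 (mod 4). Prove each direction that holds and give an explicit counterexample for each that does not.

(⟸) If t ≡ 4 (mod 6) and t ≡ 0 (mod 4), then by the Chinese remainder theorem t ≡ 4 (mod 12). Since 4 ≡ 0 (mod 2) and 2 ∣ 12, we get t ≡ 0 (mod 2).

(⟹) This fails: t = 0 gives 0 ≡ 0 (mod 2) but 0 ≡ 0 (mod 6), so the conjunction on the right does not hold.

(⇒) fails; (⇐) holds.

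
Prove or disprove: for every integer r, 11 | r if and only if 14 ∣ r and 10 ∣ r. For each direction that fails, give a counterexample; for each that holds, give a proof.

(⟹) This fails: take r = 11. Certainly 11 ∣ 11, but 14 ∤ 11.

(⟸) This fails: take r = 70. Both 14 ∣ 70 and 10 ∣ 70, yet 70 is not a multiple of 11 (since 70 = 6·11 + 4), so 11 ∤ 70.

Both directions fail.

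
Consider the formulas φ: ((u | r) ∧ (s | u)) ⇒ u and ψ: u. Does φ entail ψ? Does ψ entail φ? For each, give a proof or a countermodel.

Not equivalent: only (⇐) holds.

(⟹) This fails. Under s = F, r = F, u = F, the left side is true but the right side is false.

(⟸) Assume the antecedent. If s is true, the antecedent forces (s = T, r = F, u = T) or (s = T, r = T, u = T), and ((u | r) ∧ (s | u)) ⇒ u holds there. If s is false, ((u | r) ∧ (s | u)) ⇒ u reduces to true regardless of the other variables. Either way ((u | r) ∧ (s | u)) ⇒ u holds.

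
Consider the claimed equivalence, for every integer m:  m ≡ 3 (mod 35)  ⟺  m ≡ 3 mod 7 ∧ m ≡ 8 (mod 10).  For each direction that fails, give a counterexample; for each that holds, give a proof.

[⇒] This fails: m = 3 gives 3 ≡ 3 (mod 35) but 3 ≡ 3 (mod 10), so the conjunction on the right does not hold.

[⇐] Conversely, if m ≡ 3 (mod 7) and m ≡ 8 (mod 10), then by the Chinese remainder theorem m ≡ 38 (mod 70). Since 38 ≡ 3 (mod 35) and 35 ∣ 70, we get m ≡ 3 (mod 35).

Only the reverse direction holds.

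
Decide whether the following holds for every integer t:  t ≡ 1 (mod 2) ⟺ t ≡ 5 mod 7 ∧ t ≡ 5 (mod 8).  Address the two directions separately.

Forward direction. This fails: t = 1 gives 1 ≡ 1 (mod 2) but 1 ≡ 1 (mod 7), so the conjunction on the right does not hold.

Converse. If t ≡ 5 (mod 7) and t ≡ 5 (mod 8), then by the Chinese remainder theorem t ≡ 5 (mod 56). Since 5 ≡ 1 (mod 2) and 2 ∣ 56, we get t ≡ 1 (mod 2).

Not equivalent: only (⇐) holds.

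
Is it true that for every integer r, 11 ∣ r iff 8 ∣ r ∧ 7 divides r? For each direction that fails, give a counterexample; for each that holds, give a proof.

Forward direction. This fails: take r = 11. Certainly 11 ∣ 11, but 8 ∤ 11.

Converse. This fails: take r = 56. Both 8 ∣ 56 and 7 ∣ 56, yet 56 is not a multiple of 11 (since 56 = 5·11 + 1), so 11 ∤ 56.

(⇒) fails and (⇐) fails.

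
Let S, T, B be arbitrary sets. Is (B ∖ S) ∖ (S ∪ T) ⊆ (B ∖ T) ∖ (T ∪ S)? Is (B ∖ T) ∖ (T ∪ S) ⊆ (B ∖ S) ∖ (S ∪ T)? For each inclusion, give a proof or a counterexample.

The two sets are equal.

(⟹) Let x ∈ (B ∖ S) ∖ (S ∪ T). Then x ∈ B and x ∉ S, T, from which x ∈ (B ∖ T) ∖ (T ∪ S).

(⟸) Let x ∈ (B ∖ T) ∖ (T ∪ S). Then x ∈ B and x ∉ S, T, from which x ∈ (B ∖ S) ∖ (S ∪ T).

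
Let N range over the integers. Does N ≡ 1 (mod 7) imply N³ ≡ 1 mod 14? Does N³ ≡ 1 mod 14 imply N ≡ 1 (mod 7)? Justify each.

(⇒) fails and (⇐) fails.

(⇒) This fails: take N = 8. Then 8 ≡ 1 (mod 7), but 8³ = 512 ≡ 8 (mod 14), not 1.

(⇐) This fails: take N = 9. Then 9³ = 729 ≡ 1 (mod 14), yet 9 ≡ 2 (mod 7), not 1.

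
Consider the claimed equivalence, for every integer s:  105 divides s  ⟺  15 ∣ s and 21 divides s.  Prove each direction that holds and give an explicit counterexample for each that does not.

Both directions hold; the statement is true.

(←) Suppose 15 ∣ s and 21 ∣ s. Any common multiple of 15 and 21 is a multiple of their lcm; here lcm(15, 21) = 15·21/gcd(15, 21) = 315/3 = 105, so 105 ∣ s.

(→) If 105 ∣ s, write s = 105q. Since 105 = 7·15, s = 15·(7q), so 15 ∣ s; and since 105 = 5·21, s = 21·(5q), so 21 ∣ s.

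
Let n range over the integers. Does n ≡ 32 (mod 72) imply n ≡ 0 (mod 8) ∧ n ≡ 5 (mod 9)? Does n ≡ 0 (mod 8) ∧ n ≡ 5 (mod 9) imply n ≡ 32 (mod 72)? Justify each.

Both directions hold.

(→) Suppose n ≡ 32 (mod 72); write n = 72j + 32. Since 8 ∣ 72, reducing mod 8 gives n ≡ 32 ≡ 0 (mod 8); since 9 ∣ 72, reducing mod 9 gives n ≡ 32 ≡ 5 (mod 9).

(←) Conversely, if n ≡ 0 (mod 8) and n ≡ 5 (mod 9), then by the Chinese remainder theorem n ≡ 32 (mod 72). This is exactly n ≡ 32 (mod 72).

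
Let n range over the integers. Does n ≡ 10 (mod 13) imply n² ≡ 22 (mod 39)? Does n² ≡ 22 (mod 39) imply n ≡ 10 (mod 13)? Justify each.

Neither direction holds.

(⟹) This fails: take n = 36. Then 36 ≡ 10 (mod 13), but 36² = 1296 ≡ 9 (mod 39), not 22.

(⟸) This fails: take n = 16. Then 16² = 256 ≡ 22 (mod 39), yet 16 ≡ 3 (mod 13), not 10.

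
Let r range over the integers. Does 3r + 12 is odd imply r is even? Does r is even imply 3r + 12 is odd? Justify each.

(⇒) fails and (⇐) fails.

(→) This fails: r = 1 gives 3r + 12 = 15, which is odd, but 1 is odd, not even.

(←) This also fails: r = 2 is even, but 3r + 12 = 18 is even, not odd.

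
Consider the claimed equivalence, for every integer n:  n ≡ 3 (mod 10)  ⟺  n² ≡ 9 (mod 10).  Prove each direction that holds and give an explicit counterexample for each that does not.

(⇐) This fails: take n = 7. Then 7² = 49 ≡ 9 (mod 10), yet 7 ≡ 7 (mod 10), not 3.

(⇒) Suppose n ≡ 3 (mod 10). Write n = 10j + 3. Then (10j + 3)² = 100j² + 60j + 9 = 10(10j² + 6j) + 9, so n² ≡ 9 (mod 10).

Not equivalent: only (⇒) holds.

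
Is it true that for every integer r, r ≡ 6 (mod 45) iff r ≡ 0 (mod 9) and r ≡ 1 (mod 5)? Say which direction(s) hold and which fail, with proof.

(⇒) fails and (⇐) fails.

(→) This fails: r = 6 gives 6 ≡ 6 (mod 45) but 6 ≡ 6 (mod 9), so the conjunction on the right does not hold.

(←) This fails: r = 36 satisfies both congruences on the right (36 ≡ 0 mod 9 and 36 ≡ 1 mod 5) yet 36 ≡ 36 (mod 45), not 6.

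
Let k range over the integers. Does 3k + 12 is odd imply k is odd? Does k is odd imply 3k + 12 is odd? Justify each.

Equivalent; both directions hold.

[⇒] Suppose 3k + 12 is odd. Since 3 is odd, 3k and k have the same parity, so 3k + 12 ≡ k + 12 (mod 2). As 12 is even, 3k + 12 is odd exactly when k is odd. Thus k is odd.

[⇐] Conversely, suppose k is odd; write k = 2j + 1. Then 3k + 12 = 3·(2j + 1) + 12 = 2·3j + 15, which is odd.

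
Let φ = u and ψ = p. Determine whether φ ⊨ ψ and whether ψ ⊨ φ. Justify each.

Both directions fail.

(⟹) This fails. Under p = F, u = T, the left side is true but the right side is false.

(⟸) This fails. Under p = T, u = F, the left side is false but the right side is true.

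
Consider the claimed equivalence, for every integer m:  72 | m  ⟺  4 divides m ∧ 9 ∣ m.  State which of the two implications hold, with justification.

Only the forward implication holds.

[⇒] If 72 ∣ m, write m = 72q. Since 72 = 18·4, m = 4·(18q), so 4 ∣ m; and since 72 = 8·9, m = 9·(8q), so 9 ∣ m.

[⇐] This fails: take m = 36. Both 4 ∣ 36 and 9 ∣ 36, yet 36 is not a multiple of 72 (since 36 = 0·72 + 36), so 72 ∤ 36.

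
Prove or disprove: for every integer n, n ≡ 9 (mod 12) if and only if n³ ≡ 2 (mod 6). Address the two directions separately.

(→) This fails: take n = 9. Then 9 ≡ 9 (mod 12), but 9³ = 729 ≡ 3 (mod 6), not 2.

(←) This fails: take n = 2. Then 2³ = 8 ≡ 2 (mod 6), yet 2 ≡ 2 (mod 12), not 9.

Neither implication holds.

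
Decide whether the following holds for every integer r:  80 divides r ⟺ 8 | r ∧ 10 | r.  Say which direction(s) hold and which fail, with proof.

[⇒] If 80 ∣ r, write r = 80q. Since 80 = 10·8, r = 8·(10q), so 8 ∣ r; and since 80 = 8·10, r = 10·(8q), so 10 ∣ r.

[⇐] This fails: take r = 40. Both 8 ∣ 40 and 10 ∣ 40, yet 40 is not a multiple of 80 (since 40 = 0·80 + 40), so 80 ∤ 40.

(⇒) holds; (⇐) fails.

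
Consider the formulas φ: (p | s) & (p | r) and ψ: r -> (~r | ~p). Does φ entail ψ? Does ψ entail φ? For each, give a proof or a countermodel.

[⇒] This fails. Under r = T, s = F, p = T, the left side is true but the right side is false.

[⇐] This fails. Under r = F, s = F, p = F, the left side is false but the right side is true.

Neither direction holds.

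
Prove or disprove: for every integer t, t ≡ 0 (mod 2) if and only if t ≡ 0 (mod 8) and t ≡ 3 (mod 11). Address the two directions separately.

[⇒] This fails: t = 0 gives 0 ≡ 0 (mod 2) but 0 ≡ 0 (mod 11), so the conjunction on the right does not hold.

[⇐] Conversely, if t ≡ 0 (mod 8) and t ≡ 3 (mod 11), then by the Chinese remainder theorem t ≡ 80 (mod 88). Since 80 ≡ 0 (mod 2) and 2 ∣ 88, we get t ≡ 0 (mod 2).

Only the reverse direction holds.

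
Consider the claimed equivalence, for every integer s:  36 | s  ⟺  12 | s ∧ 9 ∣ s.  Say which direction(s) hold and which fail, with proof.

The biconditional holds.

Forward direction. If 36 ∣ s, write s = 36q. Since 36 = 3·12, s = 12·(3q), so 12 ∣ s; and since 36 = 4·9, s = 9·(4q), so 9 ∣ s.

Converse. Suppose 12 ∣ s and 9 ∣ s. Any common multiple of 12 and 9 is a multiple of their lcm; here lcm(12, 9) = 12·9/gcd(12, 9) = 108/3 = 36, so 36 ∣ s.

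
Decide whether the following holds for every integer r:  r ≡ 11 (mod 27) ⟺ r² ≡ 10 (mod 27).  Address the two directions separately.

Neither implication holds.

[⇒] This fails: take r = 11. Then 11 ≡ 11 (mod 27), but 11² = 121 ≡ 13 (mod 27), not 10.

[⇐] This fails: take r = 8. Then 8² = 64 ≡ 10 (mod 27), yet 8 ≡ 8 (mod 27), not 11.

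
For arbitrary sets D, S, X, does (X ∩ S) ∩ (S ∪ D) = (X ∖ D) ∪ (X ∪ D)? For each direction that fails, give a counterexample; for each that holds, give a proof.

The sets are not equal: only the forward inclusion holds.

(⊆) Let x ∈ (X ∩ S) ∩ (S ∪ D). Then either x ∈ S ∩ X and x ∉ D; or x ∈ D ∩ S ∩ X. In each case x ∈ (X ∖ D) ∪ (X ∪ D), so (X ∩ S) ∩ (S ∪ D) ⊆ (X ∖ D) ∪ (X ∪ D).

(⊇) This inclusion fails. Take D = {1}, S = ∅, X = ∅; then 1 ∈ (X ∖ D) ∪ (X ∪ D) but 1 ∉ (X ∩ S) ∩ (S ∪ D).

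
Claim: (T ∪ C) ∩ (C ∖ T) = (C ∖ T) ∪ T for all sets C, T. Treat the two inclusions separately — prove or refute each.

Only the forward inclusion holds.

(⟸) This inclusion fails. Take C = ∅, T = {1}; then 1 ∈ (C ∖ T) ∪ T but 1 ∉ (T ∪ C) ∩ (C ∖ T).

(⟹) Let x ∈ (T ∪ C) ∩ (C ∖ T). Then x ∈ C and x ∉ T, from which x ∈ (C ∖ T) ∪ T.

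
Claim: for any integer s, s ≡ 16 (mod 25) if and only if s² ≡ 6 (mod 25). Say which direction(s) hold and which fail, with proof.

Not equivalent: only (⇒) holds.

(⟹) Suppose s ≡ 16 (mod 25). Write s = 25j + 16. Then (25j + 16)² = 625j² + 800j + 256 = 25(25j² + 32j + 10) + 6, so s² ≡ 6 (mod 25).

(⟸) This fails: take s = 9. Then 9² = 81 ≡ 6 (mod 25), yet 9 ≡ 9 (mod 25), not 16.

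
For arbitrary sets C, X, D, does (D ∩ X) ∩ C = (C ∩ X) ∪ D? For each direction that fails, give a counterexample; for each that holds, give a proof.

Only the forward inclusion holds.

Forward inclusion. Let x ∈ (D ∩ X) ∩ C. Then x ∈ C ∩ X ∩ D, from which x ∈ (C ∩ X) ∪ D.

Reverse inclusion. This inclusion fails. Take C = {1}, X = {1}, D = ∅; then 1 ∈ (C ∩ X) ∪ D but 1 ∉ (D ∩ X) ∩ C.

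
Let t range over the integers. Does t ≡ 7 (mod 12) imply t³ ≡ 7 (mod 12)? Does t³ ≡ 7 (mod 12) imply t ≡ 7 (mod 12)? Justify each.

The biconditional holds.

[⇒] Suppose t ≡ 7 (mod 12). Write t = 12j + 7. Then (12j + 7)³ = 1728j³ + 3024j² + 1764j + 343 = 12(144j³ + 252j² + 147j + 28) + 7, so t³ ≡ 7 (mod 12).

[⇐] Conversely, suppose t³ ≡ 7 (mod 12). The only residue r in {0, …, 11} with r³ ≡ 7 (mod 12) is r = 7, so t ≡ 7 (mod 12).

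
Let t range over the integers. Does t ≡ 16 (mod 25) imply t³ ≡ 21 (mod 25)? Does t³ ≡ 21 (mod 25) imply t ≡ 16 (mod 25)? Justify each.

(⇒) Suppose t ≡ 16 (mod 25). Write t = 25j + 16. Then (25j + 16)³ = 15625j³ + 30000j² + 19200j + 4096 = 25(625j³ + 1200j² + 768j + 163) + 21, so t³ ≡ 21 (mod 25).

(⇐) Conversely, suppose t³ ≡ 21 (mod 25). The only residue r in {0, …, 24} with r³ ≡ 21 (mod 25) is r = 16, so t ≡ 16 (mod 25).

Equivalent; both directions hold.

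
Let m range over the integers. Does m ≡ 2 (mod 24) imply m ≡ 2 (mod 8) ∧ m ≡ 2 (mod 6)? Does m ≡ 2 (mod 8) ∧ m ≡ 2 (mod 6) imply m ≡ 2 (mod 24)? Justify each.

The biconditional holds.

(⇐) If m ≡ 2 (mod 8) and m ≡ 2 (mod 6), then by the Chinese remainder theorem m ≡ 2 (mod 24). This is exactly m ≡ 2 (mod 24).

(⇒) Suppose m ≡ 2 (mod 24); write m = 24j + 2. Since 8 ∣ 24, reducing mod 8 gives m ≡ 2 (mod 8); since 6 ∣ 24, reducing mod 6 gives m ≡ 2 (mod 6).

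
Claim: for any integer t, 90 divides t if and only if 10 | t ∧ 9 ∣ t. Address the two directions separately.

(⟹) If 90 ∣ t, write t = 90q. Since 90 = 9·10, t = 10·(9q), so 10 ∣ t; and since 90 = 10·9, t = 9·(10q), so 9 ∣ t.

(⟸) Suppose 10 ∣ t and 9 ∣ t. Any common multiple of 10 and 9 is a multiple of their lcm; here gcd(10, 9) = 1, so lcm(10, 9) = 10·9 = 90, so 90 ∣ t.

Both directions hold; the statement is true.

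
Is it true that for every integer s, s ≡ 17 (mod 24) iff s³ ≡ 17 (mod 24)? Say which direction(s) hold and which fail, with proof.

[⇒] Suppose s ≡ 17 (mod 24). Write s = 24j + 17. Then (24j + 17)³ = 13824j³ + 29376j² + 20808j + 4913 = 24(576j³ + 1224j² + 867j + 204) + 17, so s³ ≡ 17 (mod 24).

[⇐] Conversely, suppose s³ ≡ 17 (mod 24). The only residue r in {0, …, 23} with r³ ≡ 17 (mod 24) is r = 17, so s ≡ 17 (mod 24).

Both implications hold.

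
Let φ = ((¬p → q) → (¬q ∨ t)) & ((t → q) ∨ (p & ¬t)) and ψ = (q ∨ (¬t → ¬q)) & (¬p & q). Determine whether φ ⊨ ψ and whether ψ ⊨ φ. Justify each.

(⟹) This fails. Under t = F, q = F, p = F, the left side is true but the right side is false.

(⟸) This fails. Under t = F, q = T, p = F, the left side is false but the right side is true.

Neither implication holds.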